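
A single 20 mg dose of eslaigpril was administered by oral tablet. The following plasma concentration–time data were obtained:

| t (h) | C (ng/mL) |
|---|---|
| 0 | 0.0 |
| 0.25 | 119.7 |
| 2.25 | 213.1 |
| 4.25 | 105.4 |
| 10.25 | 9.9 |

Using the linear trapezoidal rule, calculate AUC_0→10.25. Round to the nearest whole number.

AUC = 1012 ng/mL·h

Trapezoidal AUC_0→10.25:
  [0→0.25]: (0.0+119.7)/2 × 0.25 = 14.9625
  [0.25→2.25]: (119.7+213.1)/2 × 2 = 332.8
  [2.25→4.25]: (213.1+105.4)/2 × 2 = 318.5
  [4.25→10.25]: (105.4+9.9)/2 × 6 = 345.9
  Sum = 1012.1625 ng/mL·h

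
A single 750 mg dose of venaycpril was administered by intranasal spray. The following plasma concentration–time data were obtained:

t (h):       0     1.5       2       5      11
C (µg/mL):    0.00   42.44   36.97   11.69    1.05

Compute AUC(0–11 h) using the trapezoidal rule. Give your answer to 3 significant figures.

AUC = 163 µg/mL·h

Trapezoidal AUC_0→11:
  [0→1.5]: (0.00+42.44)/2 × 1.5 = 31.83
  [1.5→2]: (42.44+36.97)/2 × 0.5 = 19.8525
  [2→5]: (36.97+11.69)/2 × 3 = 72.99
  [5→11]: (11.69+1.05)/2 × 6 = 38.22
  Sum = 162.8925 µg/mL·h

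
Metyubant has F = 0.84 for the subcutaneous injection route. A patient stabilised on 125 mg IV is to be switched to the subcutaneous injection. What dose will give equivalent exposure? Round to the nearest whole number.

For equal systemic exposure: F × D_ev = D_iv
D_ev = D_iv / F = 125 / 0.84 = 148.81 mg

D_subcutaneous = 149 mg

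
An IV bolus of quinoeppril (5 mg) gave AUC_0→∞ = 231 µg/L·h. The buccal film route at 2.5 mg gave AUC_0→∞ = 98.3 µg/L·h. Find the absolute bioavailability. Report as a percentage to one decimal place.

F = (AUC_ev / D_ev) / (AUC_iv / D_iv)
  = (98.3/2.5) / (231/5)
  = 39.32 / 46.2 = 0.8511
  = 85.11%

F = 85.1%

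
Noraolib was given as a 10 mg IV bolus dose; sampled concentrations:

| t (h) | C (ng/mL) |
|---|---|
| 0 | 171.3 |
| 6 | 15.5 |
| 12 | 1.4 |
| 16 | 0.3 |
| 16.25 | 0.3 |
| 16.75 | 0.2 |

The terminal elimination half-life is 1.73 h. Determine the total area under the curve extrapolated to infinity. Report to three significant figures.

AUC = 615 ng/mL·h

Trapezoidal AUC_0→16.75:
  [0→6]: (171.3+15.5)/2 × 6 = 560.4
  [6→12]: (15.5+1.4)/2 × 6 = 50.7
  [12→16]: (1.4+0.3)/2 × 4 = 3.4
  [16→16.25]: (0.3+0.3)/2 × 0.25 = 0.075
  [16.25→16.75]: (0.3+0.2)/2 × 0.5 = 0.125
  Sum = 614.7 ng/mL·h
k_e = ln2 / t½ = 0.693147 / 1.73 = 0.4007 h^-1
Extrapolated tail: C_last / k_e = 0.2 / 0.4007 = 0.499
AUC_0→∞ = 614.7 + 0.499 = 615.199 ng/mL·h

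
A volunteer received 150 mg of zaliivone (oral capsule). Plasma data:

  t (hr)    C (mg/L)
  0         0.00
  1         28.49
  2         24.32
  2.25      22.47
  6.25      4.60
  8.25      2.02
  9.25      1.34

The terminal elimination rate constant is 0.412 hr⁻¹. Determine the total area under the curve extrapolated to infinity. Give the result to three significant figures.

AUC = 112 mg/L·hr

Trapezoidal AUC_0→9.25:
  [0→1]: (0.00+28.49)/2 × 1 = 14.245
  [1→2]: (28.49+24.32)/2 × 1 = 26.405
  [2→2.25]: (24.32+22.47)/2 × 0.25 = 5.84875
  [2.25→6.25]: (22.47+4.60)/2 × 4 = 54.14
  [6.25→8.25]: (4.60+2.02)/2 × 2 = 6.62
  [8.25→9.25]: (2.02+1.34)/2 × 1 = 1.68
  Sum = 108.93875 mg/L·hr
Extrapolated tail: C_last / k_e = 1.34 / 0.412 = 3.252
AUC_0→∞ = 108.93875 + 3.252 = 112.19075 mg/L·hr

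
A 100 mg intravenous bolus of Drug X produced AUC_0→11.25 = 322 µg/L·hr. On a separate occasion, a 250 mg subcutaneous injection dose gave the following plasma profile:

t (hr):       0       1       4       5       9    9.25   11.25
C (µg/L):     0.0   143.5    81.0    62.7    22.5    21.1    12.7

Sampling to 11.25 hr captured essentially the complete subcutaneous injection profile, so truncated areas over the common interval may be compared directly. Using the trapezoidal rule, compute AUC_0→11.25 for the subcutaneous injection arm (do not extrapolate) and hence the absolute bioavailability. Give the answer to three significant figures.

Trapezoidal AUC_0→11.25 (subcutaneous injection):
  [0→1]: (0.0+143.5)/2 × 1 = 71.75
  [1→4]: (143.5+81.0)/2 × 3 = 336.75
  [4→5]: (81.0+62.7)/2 × 1 = 71.85
  [5→9]: (62.7+22.5)/2 × 4 = 170.4
  [9→9.25]: (22.5+21.1)/2 × 0.25 = 5.45
  [9.25→11.25]: (21.1+12.7)/2 × 2 = 33.8
  Sum = 690.0 µg/L·hr
F = (AUC_ev/D_ev)/(AUC_iv/D_iv) = (690.0/250)/(322/100) = 2.76/3.22 = 0.8571

F = 0.857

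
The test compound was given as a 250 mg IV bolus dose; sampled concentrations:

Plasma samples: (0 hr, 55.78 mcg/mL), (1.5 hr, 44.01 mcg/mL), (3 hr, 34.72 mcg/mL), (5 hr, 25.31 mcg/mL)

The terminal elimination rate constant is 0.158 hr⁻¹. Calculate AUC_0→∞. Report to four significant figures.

Trapezoidal AUC_0→5:
  [0→1.5]: (55.78+44.01)/2 × 1.5 = 74.8425
  [1.5→3]: (44.01+34.72)/2 × 1.5 = 59.0475
  [3→5]: (34.72+25.31)/2 × 2 = 60.03
  Sum = 193.92 mcg/mL·hr
Extrapolated tail: C_last / k_e = 25.31 / 0.158 = 160.190
AUC_0→∞ = 193.92 + 160.190 = 354.11 mcg/mL·hr

AUC = 354.1 mcg/mL·hr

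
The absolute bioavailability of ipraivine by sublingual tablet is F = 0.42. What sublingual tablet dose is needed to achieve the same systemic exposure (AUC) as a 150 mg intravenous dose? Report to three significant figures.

D_sublingual = 357 mg

For equal systemic exposure: F × D_ev = D_iv
D_ev = D_iv / F = 150 / 0.42 = 357.143 mg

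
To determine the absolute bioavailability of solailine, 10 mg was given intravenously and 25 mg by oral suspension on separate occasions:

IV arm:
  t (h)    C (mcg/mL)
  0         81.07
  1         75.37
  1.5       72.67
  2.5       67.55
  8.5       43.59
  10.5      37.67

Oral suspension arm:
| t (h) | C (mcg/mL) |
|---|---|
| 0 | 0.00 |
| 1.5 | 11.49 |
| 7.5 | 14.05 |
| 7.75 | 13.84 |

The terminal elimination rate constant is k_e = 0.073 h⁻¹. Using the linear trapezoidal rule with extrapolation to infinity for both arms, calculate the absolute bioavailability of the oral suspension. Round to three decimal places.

F = 0.100

Trapezoidal AUC_0→10.5 (IV):
  [0→1]: (81.07+75.37)/2 × 1 = 78.22
  [1→1.5]: (75.37+72.67)/2 × 0.5 = 37.01
  [1.5→2.5]: (72.67+67.55)/2 × 1 = 70.11
  [2.5→8.5]: (67.55+43.59)/2 × 6 = 333.42
  [8.5→10.5]: (43.59+37.67)/2 × 2 = 81.26
  Sum = 600.02 mcg/mL·h
IV tail: 37.67/0.073 = 516.027; AUC_iv,0→∞ = 600.02 + 516.027 = 1116.047 mcg/mL·h
Trapezoidal AUC_0→7.75 (oral suspension):
  [0→1.5]: (0.00+11.49)/2 × 1.5 = 8.6175
  [1.5→7.5]: (11.49+14.05)/2 × 6 = 76.62
  [7.5→7.75]: (14.05+13.84)/2 × 0.25 = 3.48625
  Sum = 88.72375 mcg/mL·h
oral suspension tail: 13.84/0.073 = 189.589; AUC_ev,0→∞ = 88.72375 + 189.589 = 278.31275 mcg/mL·h
F = (AUC_ev/D_ev)/(AUC_iv/D_iv) = (278.31275/25)/(1116.047/10) = 11.13251/111.6047 = 0.0997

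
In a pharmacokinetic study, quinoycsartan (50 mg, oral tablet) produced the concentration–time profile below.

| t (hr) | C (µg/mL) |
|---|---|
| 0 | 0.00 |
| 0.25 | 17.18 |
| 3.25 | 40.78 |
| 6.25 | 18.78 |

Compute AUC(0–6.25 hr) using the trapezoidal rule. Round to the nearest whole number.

AUC = 178 µg/mL·hr

Trapezoidal AUC_0→6.25:
  [0→0.25]: (0.00+17.18)/2 × 0.25 = 2.1475
  [0.25→3.25]: (17.18+40.78)/2 × 3 = 86.94
  [3.25→6.25]: (40.78+18.78)/2 × 3 = 89.34
  Sum = 178.4275 µg/mL·hr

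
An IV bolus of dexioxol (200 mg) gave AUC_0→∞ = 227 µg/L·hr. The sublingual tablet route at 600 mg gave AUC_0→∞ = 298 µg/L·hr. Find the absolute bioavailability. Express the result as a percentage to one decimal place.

F = 43.8%

F = (AUC_ev / D_ev) / (AUC_iv / D_iv)
  = (298/600) / (227/200)
  = 0.496667 / 1.135 = 0.4376
  = 43.76%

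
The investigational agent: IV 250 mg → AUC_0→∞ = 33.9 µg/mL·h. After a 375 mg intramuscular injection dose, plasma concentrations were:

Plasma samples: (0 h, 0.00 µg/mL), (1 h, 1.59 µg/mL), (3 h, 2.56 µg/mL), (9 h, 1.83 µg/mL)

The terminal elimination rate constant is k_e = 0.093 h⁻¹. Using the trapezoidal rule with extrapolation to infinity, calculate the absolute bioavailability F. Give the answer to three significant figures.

Trapezoidal AUC_0→9 (intramuscular injection):
  [0→1]: (0.00+1.59)/2 × 1 = 0.795
  [1→3]: (1.59+2.56)/2 × 2 = 4.15
  [3→9]: (2.56+1.83)/2 × 6 = 13.17
  Sum = 18.115 µg/mL·h
Tail: C_last/k_e = 1.83/0.093 = 19.677
AUC_0→∞ (intramuscular injection) = 18.115 + 19.677 = 37.792 µg/mL·h
F = (AUC_ev/D_ev)/(AUC_iv/D_iv) = (37.792/375)/(33.9/250) = 0.100779/0.1356 = 0.7432

F = 0.743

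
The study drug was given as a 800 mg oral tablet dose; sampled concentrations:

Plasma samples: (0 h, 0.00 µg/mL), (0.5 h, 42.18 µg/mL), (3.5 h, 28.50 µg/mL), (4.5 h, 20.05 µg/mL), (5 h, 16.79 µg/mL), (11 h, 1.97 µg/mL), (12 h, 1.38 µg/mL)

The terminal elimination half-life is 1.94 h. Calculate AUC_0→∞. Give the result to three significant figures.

Trapezoidal AUC_0→12:
  [0→0.5]: (0.00+42.18)/2 × 0.5 = 10.545
  [0.5→3.5]: (42.18+28.50)/2 × 3 = 106.02
  [3.5→4.5]: (28.50+20.05)/2 × 1 = 24.275
  [4.5→5]: (20.05+16.79)/2 × 0.5 = 9.21
  [5→11]: (16.79+1.97)/2 × 6 = 56.28
  [11→12]: (1.97+1.38)/2 × 1 = 1.675
  Sum = 208.005 µg/mL·h
k_e = ln2 / t½ = 0.693147 / 1.94 = 0.3573 h^-1
Extrapolated tail: C_last / k_e = 1.38 / 0.3573 = 3.862
AUC_0→∞ = 208.005 + 3.862 = 211.867 µg/mL·h

AUC = 212 µg/mL·h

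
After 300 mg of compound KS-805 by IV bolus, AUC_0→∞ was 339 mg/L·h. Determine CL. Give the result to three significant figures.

CL = 0.885 L/h

CL = Dose_iv / AUC_0→∞
   = 300 / 339 = 0.884956 L/h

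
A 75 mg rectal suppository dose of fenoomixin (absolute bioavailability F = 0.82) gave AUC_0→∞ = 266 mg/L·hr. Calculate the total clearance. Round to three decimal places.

CL = F × Dose / AUC_0→∞
   = 0.82 × 75 / 266 = 0.231203 L/hr

CL = 0.231 L/hr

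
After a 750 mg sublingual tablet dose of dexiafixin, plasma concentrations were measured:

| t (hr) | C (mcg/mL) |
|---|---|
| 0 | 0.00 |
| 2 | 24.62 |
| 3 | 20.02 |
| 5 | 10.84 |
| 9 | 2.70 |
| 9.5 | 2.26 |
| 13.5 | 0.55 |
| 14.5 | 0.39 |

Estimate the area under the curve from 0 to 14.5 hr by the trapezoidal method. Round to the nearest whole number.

Trapezoidal AUC_0→14.5:
  [0→2]: (0.00+24.62)/2 × 2 = 24.62
  [2→3]: (24.62+20.02)/2 × 1 = 22.32
  [3→5]: (20.02+10.84)/2 × 2 = 30.86
  [5→9]: (10.84+2.70)/2 × 4 = 27.08
  [9→9.5]: (2.70+2.26)/2 × 0.5 = 1.24
  [9.5→13.5]: (2.26+0.55)/2 × 4 = 5.62
  [13.5→14.5]: (0.55+0.39)/2 × 1 = 0.47
  Sum = 112.21 mcg/mL·hr

AUC = 112 mcg/mL·hr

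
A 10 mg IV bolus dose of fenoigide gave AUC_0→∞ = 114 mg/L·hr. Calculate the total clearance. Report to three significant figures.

CL = 0.0877 L/hr

CL = Dose_iv / AUC_0→∞
   = 10 / 114 = 0.0877193 L/hr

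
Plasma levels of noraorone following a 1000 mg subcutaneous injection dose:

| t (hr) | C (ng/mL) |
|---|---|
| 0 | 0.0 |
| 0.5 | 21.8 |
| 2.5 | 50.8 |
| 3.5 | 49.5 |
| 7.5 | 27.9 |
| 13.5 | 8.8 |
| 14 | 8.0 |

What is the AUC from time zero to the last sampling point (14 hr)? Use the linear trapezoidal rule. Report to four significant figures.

Trapezoidal AUC_0→14:
  [0→0.5]: (0.0+21.8)/2 × 0.5 = 5.45
  [0.5→2.5]: (21.8+50.8)/2 × 2 = 72.6
  [2.5→3.5]: (50.8+49.5)/2 × 1 = 50.15
  [3.5→7.5]: (49.5+27.9)/2 × 4 = 154.8
  [7.5→13.5]: (27.9+8.8)/2 × 6 = 110.1
  [13.5→14]: (8.8+8.0)/2 × 0.5 = 4.2
  Sum = 397.3 ng/mL·hr

AUC = 397.3 ng/mL·hr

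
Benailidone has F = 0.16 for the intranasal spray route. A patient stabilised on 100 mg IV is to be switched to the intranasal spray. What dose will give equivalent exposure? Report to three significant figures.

D_intranasal = 625 mg

For equal systemic exposure: F × D_ev = D_iv
D_ev = D_iv / F = 100 / 0.16 = 625 mg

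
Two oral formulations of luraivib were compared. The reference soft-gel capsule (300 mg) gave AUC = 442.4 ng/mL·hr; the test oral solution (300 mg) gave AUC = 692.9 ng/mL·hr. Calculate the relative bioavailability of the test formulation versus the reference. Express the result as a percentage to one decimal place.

F_rel = (AUC_test/D_test) / (AUC_ref/D_ref)
      = (692.9/300) / (442.4/300)
      = 2.30967 / 1.47467 = 1.5662 = 156.62%

F_rel = 156.6%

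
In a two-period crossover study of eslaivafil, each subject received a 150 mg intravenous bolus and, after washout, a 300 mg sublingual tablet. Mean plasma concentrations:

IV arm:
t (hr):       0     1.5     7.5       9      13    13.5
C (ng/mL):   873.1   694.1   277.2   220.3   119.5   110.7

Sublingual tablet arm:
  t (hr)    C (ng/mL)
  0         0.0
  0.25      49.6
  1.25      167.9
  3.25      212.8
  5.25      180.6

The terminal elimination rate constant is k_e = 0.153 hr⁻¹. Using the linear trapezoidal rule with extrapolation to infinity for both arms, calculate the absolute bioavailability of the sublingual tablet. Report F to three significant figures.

F = 0.175

Trapezoidal AUC_0→13.5 (IV):
  [0→1.5]: (873.1+694.1)/2 × 1.5 = 1175.4
  [1.5→7.5]: (694.1+277.2)/2 × 6 = 2913.9
  [7.5→9]: (277.2+220.3)/2 × 1.5 = 373.125
  [9→13]: (220.3+119.5)/2 × 4 = 679.6
  [13→13.5]: (119.5+110.7)/2 × 0.5 = 57.55
  Sum = 5199.575 ng/mL·hr
IV tail: 110.7/0.153 = 723.529; AUC_iv,0→∞ = 5199.575 + 723.529 = 5923.104 ng/mL·hr
Trapezoidal AUC_0→5.25 (sublingual tablet):
  [0→0.25]: (0.0+49.6)/2 × 0.25 = 6.2
  [0.25→1.25]: (49.6+167.9)/2 × 1 = 108.75
  [1.25→3.25]: (167.9+212.8)/2 × 2 = 380.7
  [3.25→5.25]: (212.8+180.6)/2 × 2 = 393.4
  Sum = 889.05 ng/mL·hr
sublingual tablet tail: 180.6/0.153 = 1180.392; AUC_ev,0→∞ = 889.05 + 1180.392 = 2069.442 ng/mL·hr
F = (AUC_ev/D_ev)/(AUC_iv/D_iv) = (2069.442/300)/(5923.104/150) = 6.89814/39.48736 = 0.1747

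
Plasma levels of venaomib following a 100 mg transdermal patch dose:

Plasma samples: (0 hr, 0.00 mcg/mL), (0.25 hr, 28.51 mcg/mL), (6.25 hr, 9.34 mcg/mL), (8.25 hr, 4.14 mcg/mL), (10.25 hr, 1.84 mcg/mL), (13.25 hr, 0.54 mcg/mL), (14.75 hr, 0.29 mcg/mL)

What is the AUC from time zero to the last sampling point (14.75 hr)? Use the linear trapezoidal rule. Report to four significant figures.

Trapezoidal AUC_0→14.75:
  [0→0.25]: (0.00+28.51)/2 × 0.25 = 3.56375
  [0.25→6.25]: (28.51+9.34)/2 × 6 = 113.55
  [6.25→8.25]: (9.34+4.14)/2 × 2 = 13.48
  [8.25→10.25]: (4.14+1.84)/2 × 2 = 5.98
  [10.25→13.25]: (1.84+0.54)/2 × 3 = 3.57
  [13.25→14.75]: (0.54+0.29)/2 × 1.5 = 0.6225
  Sum = 140.76625 mcg/mL·hr

AUC = 140.8 mcg/mL·hr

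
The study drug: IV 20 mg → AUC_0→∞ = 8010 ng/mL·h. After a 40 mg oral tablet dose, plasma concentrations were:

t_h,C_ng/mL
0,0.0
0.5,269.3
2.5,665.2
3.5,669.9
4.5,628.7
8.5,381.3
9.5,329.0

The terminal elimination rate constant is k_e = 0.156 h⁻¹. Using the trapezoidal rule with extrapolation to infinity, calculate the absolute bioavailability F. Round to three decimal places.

F = 0.425

Trapezoidal AUC_0→9.5 (oral tablet):
  [0→0.5]: (0.0+269.3)/2 × 0.5 = 67.325
  [0.5→2.5]: (269.3+665.2)/2 × 2 = 934.5
  [2.5→3.5]: (665.2+669.9)/2 × 1 = 667.55
  [3.5→4.5]: (669.9+628.7)/2 × 1 = 649.3
  [4.5→8.5]: (628.7+381.3)/2 × 4 = 2020.0
  [8.5→9.5]: (381.3+329.0)/2 × 1 = 355.15
  Sum = 4693.825 ng/mL·h
Tail: C_last/k_e = 329.0/0.156 = 2108.974
AUC_0→∞ (oral tablet) = 4693.825 + 2108.974 = 6802.799 ng/mL·h
F = (AUC_ev/D_ev)/(AUC_iv/D_iv) = (6802.799/40)/(8010/20) = 170.07/400.5 = 0.4246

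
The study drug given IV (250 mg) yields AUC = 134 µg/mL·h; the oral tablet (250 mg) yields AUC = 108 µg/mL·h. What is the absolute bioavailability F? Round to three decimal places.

F = 0.806

F = (AUC_ev / D_ev) / (AUC_iv / D_iv)
  = (108/250) / (134/250)
  = 0.432 / 0.536 = 0.8060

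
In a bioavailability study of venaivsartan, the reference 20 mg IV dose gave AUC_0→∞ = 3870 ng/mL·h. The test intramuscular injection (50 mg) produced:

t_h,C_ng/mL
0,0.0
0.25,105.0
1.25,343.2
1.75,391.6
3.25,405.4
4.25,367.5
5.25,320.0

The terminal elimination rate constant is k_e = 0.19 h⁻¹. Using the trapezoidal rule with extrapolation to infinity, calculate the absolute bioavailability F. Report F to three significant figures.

F = 0.355

Trapezoidal AUC_0→5.25 (intramuscular injection):
  [0→0.25]: (0.0+105.0)/2 × 0.25 = 13.125
  [0.25→1.25]: (105.0+343.2)/2 × 1 = 224.1
  [1.25→1.75]: (343.2+391.6)/2 × 0.5 = 183.7
  [1.75→3.25]: (391.6+405.4)/2 × 1.5 = 597.75
  [3.25→4.25]: (405.4+367.5)/2 × 1 = 386.45
  [4.25→5.25]: (367.5+320.0)/2 × 1 = 343.75
  Sum = 1748.875 ng/mL·h
Tail: C_last/k_e = 320.0/0.19 = 1684.211
AUC_0→∞ (intramuscular injection) = 1748.875 + 1684.211 = 3433.086 ng/mL·h
F = (AUC_ev/D_ev)/(AUC_iv/D_iv) = (3433.086/50)/(3870/20) = 68.66172/193.5 = 0.3548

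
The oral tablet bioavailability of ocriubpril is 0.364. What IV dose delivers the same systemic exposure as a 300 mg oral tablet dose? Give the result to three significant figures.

Systemic exposure from an extravascular dose = F × D_ev, so the equivalent IV dose is F × D_ev.
D_iv = F × D_ev = 0.364 × 300 = 109.2 mg

D_iv = 109 mg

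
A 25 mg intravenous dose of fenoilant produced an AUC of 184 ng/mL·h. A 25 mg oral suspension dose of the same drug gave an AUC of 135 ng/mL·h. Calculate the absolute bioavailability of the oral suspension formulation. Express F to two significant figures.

F = 0.73

F = (AUC_ev / D_ev) / (AUC_iv / D_iv)
  = (135/25) / (184/25)
  = 5.4 / 7.36 = 0.7337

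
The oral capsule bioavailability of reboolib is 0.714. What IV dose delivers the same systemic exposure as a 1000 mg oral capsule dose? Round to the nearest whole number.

Systemic exposure from an extravascular dose = F × D_ev, so the equivalent IV dose is F × D_ev.
D_iv = F × D_ev = 0.714 × 1000 = 714 mg

D_iv = 714 mg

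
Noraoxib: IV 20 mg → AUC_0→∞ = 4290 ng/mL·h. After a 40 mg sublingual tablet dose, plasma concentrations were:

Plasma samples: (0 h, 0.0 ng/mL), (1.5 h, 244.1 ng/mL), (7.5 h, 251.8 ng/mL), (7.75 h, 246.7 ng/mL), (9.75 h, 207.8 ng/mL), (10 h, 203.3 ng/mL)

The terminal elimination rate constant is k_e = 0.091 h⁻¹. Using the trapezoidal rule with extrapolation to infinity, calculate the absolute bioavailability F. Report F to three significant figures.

Trapezoidal AUC_0→10 (sublingual tablet):
  [0→1.5]: (0.0+244.1)/2 × 1.5 = 183.075
  [1.5→7.5]: (244.1+251.8)/2 × 6 = 1487.7
  [7.5→7.75]: (251.8+246.7)/2 × 0.25 = 62.3125
  [7.75→9.75]: (246.7+207.8)/2 × 2 = 454.5
  [9.75→10]: (207.8+203.3)/2 × 0.25 = 51.3875
  Sum = 2238.975 ng/mL·h
Tail: C_last/k_e = 203.3/0.091 = 2234.066
AUC_0→∞ (sublingual tablet) = 2238.975 + 2234.066 = 4473.041 ng/mL·h
F = (AUC_ev/D_ev)/(AUC_iv/D_iv) = (4473.041/40)/(4290/20) = 111.826/214.5 = 0.5213

F = 0.521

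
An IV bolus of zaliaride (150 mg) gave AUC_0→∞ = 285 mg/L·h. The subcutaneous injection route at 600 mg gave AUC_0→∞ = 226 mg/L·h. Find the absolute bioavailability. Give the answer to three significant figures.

F = (AUC_ev / D_ev) / (AUC_iv / D_iv)
  = (226/600) / (285/150)
  = 0.376667 / 1.9 = 0.1982

F = 0.198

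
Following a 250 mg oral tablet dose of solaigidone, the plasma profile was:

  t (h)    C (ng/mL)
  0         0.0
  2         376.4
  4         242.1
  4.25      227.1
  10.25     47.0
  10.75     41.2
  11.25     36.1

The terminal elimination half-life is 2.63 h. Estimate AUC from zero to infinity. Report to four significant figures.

Trapezoidal AUC_0→11.25:
  [0→2]: (0.0+376.4)/2 × 2 = 376.4
  [2→4]: (376.4+242.1)/2 × 2 = 618.5
  [4→4.25]: (242.1+227.1)/2 × 0.25 = 58.65
  [4.25→10.25]: (227.1+47.0)/2 × 6 = 822.3
  [10.25→10.75]: (47.0+41.2)/2 × 0.5 = 22.05
  [10.75→11.25]: (41.2+36.1)/2 × 0.5 = 19.325
  Sum = 1917.225 ng/mL·h
k_e = ln2 / t½ = 0.693147 / 2.63 = 0.2636 h^-1
Extrapolated tail: C_last / k_e = 36.1 / 0.2636 = 136.950
AUC_0→∞ = 1917.225 + 136.950 = 2054.175 ng/mL·h

AUC = 2054 ng/mL·h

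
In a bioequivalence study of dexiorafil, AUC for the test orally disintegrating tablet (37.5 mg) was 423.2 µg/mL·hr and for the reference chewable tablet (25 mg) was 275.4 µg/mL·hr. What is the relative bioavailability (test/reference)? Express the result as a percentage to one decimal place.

F_rel = (AUC_test/D_test) / (AUC_ref/D_ref)
      = (423.2/37.5) / (275.4/25)
      = 11.2853 / 11.016 = 1.0244 = 102.44%

F_rel = 102.4%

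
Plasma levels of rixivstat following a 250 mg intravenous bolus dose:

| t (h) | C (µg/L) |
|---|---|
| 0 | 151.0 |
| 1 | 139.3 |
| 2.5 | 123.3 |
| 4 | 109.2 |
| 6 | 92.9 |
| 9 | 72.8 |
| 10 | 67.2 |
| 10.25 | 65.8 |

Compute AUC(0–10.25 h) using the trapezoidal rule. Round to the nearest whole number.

Trapezoidal AUC_0→10.25:
  [0→1]: (151.0+139.3)/2 × 1 = 145.15
  [1→2.5]: (139.3+123.3)/2 × 1.5 = 196.95
  [2.5→4]: (123.3+109.2)/2 × 1.5 = 174.375
  [4→6]: (109.2+92.9)/2 × 2 = 202.1
  [6→9]: (92.9+72.8)/2 × 3 = 248.55
  [9→10]: (72.8+67.2)/2 × 1 = 70.0
  [10→10.25]: (67.2+65.8)/2 × 0.25 = 16.625
  Sum = 1053.75 µg/L·h

AUC = 1054 µg/L·h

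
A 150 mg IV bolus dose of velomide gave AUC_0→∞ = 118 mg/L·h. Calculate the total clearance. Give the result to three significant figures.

CL = 1.27 L/h

CL = Dose_iv / AUC_0→∞
   = 150 / 118 = 1.27119 L/h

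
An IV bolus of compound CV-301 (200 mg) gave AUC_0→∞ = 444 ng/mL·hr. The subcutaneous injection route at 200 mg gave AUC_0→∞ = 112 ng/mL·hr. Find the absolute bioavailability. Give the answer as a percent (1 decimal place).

F = 25.2%

F = (AUC_ev / D_ev) / (AUC_iv / D_iv)
  = (112/200) / (444/200)
  = 0.56 / 2.22 = 0.2523
  = 25.23%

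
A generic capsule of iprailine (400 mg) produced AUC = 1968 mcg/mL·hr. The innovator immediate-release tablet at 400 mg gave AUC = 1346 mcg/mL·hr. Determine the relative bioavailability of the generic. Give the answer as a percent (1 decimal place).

F_rel = (AUC_test/D_test) / (AUC_ref/D_ref)
      = (1968/400) / (1346/400)
      = 4.92 / 3.365 = 1.4621 = 146.21%

F_rel = 146.2%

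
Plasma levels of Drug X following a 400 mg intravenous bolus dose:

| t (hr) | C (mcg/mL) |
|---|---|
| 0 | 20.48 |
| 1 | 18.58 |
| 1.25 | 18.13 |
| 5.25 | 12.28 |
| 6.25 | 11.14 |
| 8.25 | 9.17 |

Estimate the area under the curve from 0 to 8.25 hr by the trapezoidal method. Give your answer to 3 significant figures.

AUC = 117 mcg/mL·hr

Trapezoidal AUC_0→8.25:
  [0→1]: (20.48+18.58)/2 × 1 = 19.53
  [1→1.25]: (18.58+18.13)/2 × 0.25 = 4.58875
  [1.25→5.25]: (18.13+12.28)/2 × 4 = 60.82
  [5.25→6.25]: (12.28+11.14)/2 × 1 = 11.71
  [6.25→8.25]: (11.14+9.17)/2 × 2 = 20.31
  Sum = 116.95875 mcg/mL·hr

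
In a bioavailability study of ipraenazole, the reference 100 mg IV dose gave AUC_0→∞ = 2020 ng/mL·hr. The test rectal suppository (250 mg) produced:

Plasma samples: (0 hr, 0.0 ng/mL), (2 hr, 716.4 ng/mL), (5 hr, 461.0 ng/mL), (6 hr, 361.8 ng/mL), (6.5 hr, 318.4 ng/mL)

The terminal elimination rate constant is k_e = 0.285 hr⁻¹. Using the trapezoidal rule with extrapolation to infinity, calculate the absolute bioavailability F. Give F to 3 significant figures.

F = 0.828

Trapezoidal AUC_0→6.5 (rectal suppository):
  [0→2]: (0.0+716.4)/2 × 2 = 716.4
  [2→5]: (716.4+461.0)/2 × 3 = 1766.1
  [5→6]: (461.0+361.8)/2 × 1 = 411.4
  [6→6.5]: (361.8+318.4)/2 × 0.5 = 170.05
  Sum = 3063.95 ng/mL·hr
Tail: C_last/k_e = 318.4/0.285 = 1117.193
AUC_0→∞ (rectal suppository) = 3063.95 + 1117.193 = 4181.143 ng/mL·hr
F = (AUC_ev/D_ev)/(AUC_iv/D_iv) = (4181.143/250)/(2020/100) = 16.724572/20.2 = 0.8279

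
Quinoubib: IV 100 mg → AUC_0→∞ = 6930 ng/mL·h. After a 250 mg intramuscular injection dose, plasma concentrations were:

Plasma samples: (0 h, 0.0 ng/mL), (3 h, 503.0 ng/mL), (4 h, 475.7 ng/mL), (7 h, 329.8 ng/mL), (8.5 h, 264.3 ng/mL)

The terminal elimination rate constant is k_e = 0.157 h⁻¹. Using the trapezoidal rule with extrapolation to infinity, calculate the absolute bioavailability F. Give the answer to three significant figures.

Trapezoidal AUC_0→8.5 (intramuscular injection):
  [0→3]: (0.0+503.0)/2 × 3 = 754.5
  [3→4]: (503.0+475.7)/2 × 1 = 489.35
  [4→7]: (475.7+329.8)/2 × 3 = 1208.25
  [7→8.5]: (329.8+264.3)/2 × 1.5 = 445.575
  Sum = 2897.675 ng/mL·h
Tail: C_last/k_e = 264.3/0.157 = 1683.439
AUC_0→∞ (intramuscular injection) = 2897.675 + 1683.439 = 4581.114 ng/mL·h
F = (AUC_ev/D_ev)/(AUC_iv/D_iv) = (4581.114/250)/(6930/100) = 18.324456/69.3 = 0.2644

F = 0.264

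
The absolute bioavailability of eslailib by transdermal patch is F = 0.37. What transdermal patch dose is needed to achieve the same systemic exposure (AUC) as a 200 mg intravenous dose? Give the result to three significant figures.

For equal systemic exposure: F × D_ev = D_iv
D_ev = D_iv / F = 200 / 0.37 = 540.541 mg

D_transdermal = 541 mg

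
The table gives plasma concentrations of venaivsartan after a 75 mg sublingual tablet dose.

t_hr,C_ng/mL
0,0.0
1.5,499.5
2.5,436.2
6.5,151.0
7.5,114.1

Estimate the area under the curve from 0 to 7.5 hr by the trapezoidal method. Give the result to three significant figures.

AUC = 2150 ng/mL·hr

Trapezoidal AUC_0→7.5:
  [0→1.5]: (0.0+499.5)/2 × 1.5 = 374.625
  [1.5→2.5]: (499.5+436.2)/2 × 1 = 467.85
  [2.5→6.5]: (436.2+151.0)/2 × 4 = 1174.4
  [6.5→7.5]: (151.0+114.1)/2 × 1 = 132.55
  Sum = 2149.425 ng/mL·hr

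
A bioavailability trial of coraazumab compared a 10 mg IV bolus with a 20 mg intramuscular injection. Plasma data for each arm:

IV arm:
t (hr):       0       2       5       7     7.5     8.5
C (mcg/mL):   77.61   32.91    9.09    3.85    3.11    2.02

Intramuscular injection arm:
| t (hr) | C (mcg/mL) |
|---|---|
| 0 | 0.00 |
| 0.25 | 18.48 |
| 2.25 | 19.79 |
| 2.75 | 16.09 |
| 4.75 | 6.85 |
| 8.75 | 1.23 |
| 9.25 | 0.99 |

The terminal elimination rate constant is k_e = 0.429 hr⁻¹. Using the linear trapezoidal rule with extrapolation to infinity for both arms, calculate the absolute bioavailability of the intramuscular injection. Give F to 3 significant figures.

Trapezoidal AUC_0→8.5 (IV):
  [0→2]: (77.61+32.91)/2 × 2 = 110.52
  [2→5]: (32.91+9.09)/2 × 3 = 63.0
  [5→7]: (9.09+3.85)/2 × 2 = 12.94
  [7→7.5]: (3.85+3.11)/2 × 0.5 = 1.74
  [7.5→8.5]: (3.11+2.02)/2 × 1 = 2.565
  Sum = 190.765 mcg/mL·hr
IV tail: 2.02/0.429 = 4.709; AUC_iv,0→∞ = 190.765 + 4.709 = 195.474 mcg/mL·hr
Trapezoidal AUC_0→9.25 (intramuscular injection):
  [0→0.25]: (0.00+18.48)/2 × 0.25 = 2.31
  [0.25→2.25]: (18.48+19.79)/2 × 2 = 38.27
  [2.25→2.75]: (19.79+16.09)/2 × 0.5 = 8.97
  [2.75→4.75]: (16.09+6.85)/2 × 2 = 22.94
  [4.75→8.75]: (6.85+1.23)/2 × 4 = 16.16
  [8.75→9.25]: (1.23+0.99)/2 × 0.5 = 0.555
  Sum = 89.205 mcg/mL·hr
intramuscular injection tail: 0.99/0.429 = 2.308; AUC_ev,0→∞ = 89.205 + 2.308 = 91.513 mcg/mL·hr
F = (AUC_ev/D_ev)/(AUC_iv/D_iv) = (91.513/20)/(195.474/10) = 4.57565/19.5474 = 0.2341

F = 0.234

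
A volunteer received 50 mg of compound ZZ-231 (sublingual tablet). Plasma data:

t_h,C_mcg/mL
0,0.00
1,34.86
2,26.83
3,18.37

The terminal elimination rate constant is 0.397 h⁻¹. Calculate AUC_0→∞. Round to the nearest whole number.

AUC = 117 mcg/mL·h

Trapezoidal AUC_0→3:
  [0→1]: (0.00+34.86)/2 × 1 = 17.43
  [1→2]: (34.86+26.83)/2 × 1 = 30.845
  [2→3]: (26.83+18.37)/2 × 1 = 22.6
  Sum = 70.875 mcg/mL·h
Extrapolated tail: C_last / k_e = 18.37 / 0.397 = 46.272
AUC_0→∞ = 70.875 + 46.272 = 117.147 mcg/mL·h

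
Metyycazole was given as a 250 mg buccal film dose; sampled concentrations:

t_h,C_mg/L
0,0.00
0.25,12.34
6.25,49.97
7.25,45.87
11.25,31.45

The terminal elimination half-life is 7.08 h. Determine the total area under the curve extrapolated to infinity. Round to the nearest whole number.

Trapezoidal AUC_0→11.25:
  [0→0.25]: (0.00+12.34)/2 × 0.25 = 1.5425
  [0.25→6.25]: (12.34+49.97)/2 × 6 = 186.93
  [6.25→7.25]: (49.97+45.87)/2 × 1 = 47.92
  [7.25→11.25]: (45.87+31.45)/2 × 4 = 154.64
  Sum = 391.0325 mg/L·h
k_e = ln2 / t½ = 0.693147 / 7.08 = 0.0979 h^-1
Extrapolated tail: C_last / k_e = 31.45 / 0.0979 = 321.246
AUC_0→∞ = 391.0325 + 321.246 = 712.2785 mg/L·h

AUC = 712 mg/L·h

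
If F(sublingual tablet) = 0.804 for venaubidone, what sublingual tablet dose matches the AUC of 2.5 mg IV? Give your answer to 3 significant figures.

D_sublingual = 3.11 mg

For equal systemic exposure: F × D_ev = D_iv
D_ev = D_iv / F = 2.5 / 0.804 = 3.10945 mg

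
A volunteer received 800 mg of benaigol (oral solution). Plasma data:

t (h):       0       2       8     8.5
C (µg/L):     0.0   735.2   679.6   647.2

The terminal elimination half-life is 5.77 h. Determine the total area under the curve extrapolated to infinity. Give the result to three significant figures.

AUC = 10700 µg/L·h

Trapezoidal AUC_0→8.5:
  [0→2]: (0.0+735.2)/2 × 2 = 735.2
  [2→8]: (735.2+679.6)/2 × 6 = 4244.4
  [8→8.5]: (679.6+647.2)/2 × 0.5 = 331.7
  Sum = 5311.3 µg/L·h
k_e = ln2 / t½ = 0.693147 / 5.77 = 0.1201 h^-1
Extrapolated tail: C_last / k_e = 647.2 / 0.1201 = 5388.843
AUC_0→∞ = 5311.3 + 5388.843 = 10700.143 µg/L·h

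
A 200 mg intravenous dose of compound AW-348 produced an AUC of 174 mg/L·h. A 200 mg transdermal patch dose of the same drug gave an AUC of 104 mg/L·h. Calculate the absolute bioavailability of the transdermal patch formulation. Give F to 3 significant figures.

F = 0.598

F = (AUC_ev / D_ev) / (AUC_iv / D_iv)
  = (104/200) / (174/200)
  = 0.52 / 0.87 = 0.5977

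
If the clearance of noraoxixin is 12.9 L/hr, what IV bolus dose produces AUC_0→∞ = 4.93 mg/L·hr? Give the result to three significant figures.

Dose_iv = CL × AUC_0→∞
     = 12.9 × 4.93 = 63.597 mg

Dose = 63.6 mg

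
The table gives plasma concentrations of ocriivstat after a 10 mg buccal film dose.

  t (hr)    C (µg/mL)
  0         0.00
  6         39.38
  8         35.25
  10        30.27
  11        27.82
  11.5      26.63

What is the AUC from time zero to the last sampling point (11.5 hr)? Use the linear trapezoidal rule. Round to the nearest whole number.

AUC = 301 µg/mL·hr

Trapezoidal AUC_0→11.5:
  [0→6]: (0.00+39.38)/2 × 6 = 118.14
  [6→8]: (39.38+35.25)/2 × 2 = 74.63
  [8→10]: (35.25+30.27)/2 × 2 = 65.52
  [10→11]: (30.27+27.82)/2 × 1 = 29.045
  [11→11.5]: (27.82+26.63)/2 × 0.5 = 13.6125
  Sum = 300.9475 µg/mL·hr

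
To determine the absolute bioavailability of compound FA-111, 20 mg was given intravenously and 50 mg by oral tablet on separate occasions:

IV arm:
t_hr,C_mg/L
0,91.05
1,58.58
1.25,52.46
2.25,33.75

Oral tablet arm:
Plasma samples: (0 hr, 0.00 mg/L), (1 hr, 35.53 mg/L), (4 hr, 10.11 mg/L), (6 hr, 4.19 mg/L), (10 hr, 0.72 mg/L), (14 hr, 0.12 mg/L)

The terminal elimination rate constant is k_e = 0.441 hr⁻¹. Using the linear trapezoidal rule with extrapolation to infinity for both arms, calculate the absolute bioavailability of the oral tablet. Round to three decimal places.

F = 0.216

Trapezoidal AUC_0→2.25 (IV):
  [0→1]: (91.05+58.58)/2 × 1 = 74.815
  [1→1.25]: (58.58+52.46)/2 × 0.25 = 13.88
  [1.25→2.25]: (52.46+33.75)/2 × 1 = 43.105
  Sum = 131.8 mg/L·hr
IV tail: 33.75/0.441 = 76.531; AUC_iv,0→∞ = 131.8 + 76.531 = 208.331 mg/L·hr
Trapezoidal AUC_0→14 (oral tablet):
  [0→1]: (0.00+35.53)/2 × 1 = 17.765
  [1→4]: (35.53+10.11)/2 × 3 = 68.46
  [4→6]: (10.11+4.19)/2 × 2 = 14.3
  [6→10]: (4.19+0.72)/2 × 4 = 9.82
  [10→14]: (0.72+0.12)/2 × 4 = 1.68
  Sum = 112.025 mg/L·hr
oral tablet tail: 0.12/0.441 = 0.272; AUC_ev,0→∞ = 112.025 + 0.272 = 112.297 mg/L·hr
F = (AUC_ev/D_ev)/(AUC_iv/D_iv) = (112.297/50)/(208.331/20) = 2.24594/10.41655 = 0.2156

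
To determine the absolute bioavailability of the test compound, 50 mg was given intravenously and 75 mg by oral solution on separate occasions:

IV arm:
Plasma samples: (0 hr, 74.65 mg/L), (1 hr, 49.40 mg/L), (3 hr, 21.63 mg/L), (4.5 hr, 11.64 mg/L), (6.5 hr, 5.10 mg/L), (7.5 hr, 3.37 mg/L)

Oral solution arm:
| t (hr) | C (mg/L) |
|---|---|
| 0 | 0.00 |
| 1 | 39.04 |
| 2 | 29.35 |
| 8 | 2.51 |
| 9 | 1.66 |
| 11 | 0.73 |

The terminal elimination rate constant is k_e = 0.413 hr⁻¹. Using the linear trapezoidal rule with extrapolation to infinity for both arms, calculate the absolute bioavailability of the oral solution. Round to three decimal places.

Trapezoidal AUC_0→7.5 (IV):
  [0→1]: (74.65+49.40)/2 × 1 = 62.025
  [1→3]: (49.40+21.63)/2 × 2 = 71.03
  [3→4.5]: (21.63+11.64)/2 × 1.5 = 24.9525
  [4.5→6.5]: (11.64+5.10)/2 × 2 = 16.74
  [6.5→7.5]: (5.10+3.37)/2 × 1 = 4.235
  Sum = 178.9825 mg/L·hr
IV tail: 3.37/0.413 = 8.160; AUC_iv,0→∞ = 178.9825 + 8.160 = 187.1425 mg/L·hr
Trapezoidal AUC_0→11 (oral solution):
  [0→1]: (0.00+39.04)/2 × 1 = 19.52
  [1→2]: (39.04+29.35)/2 × 1 = 34.195
  [2→8]: (29.35+2.51)/2 × 6 = 95.58
  [8→9]: (2.51+1.66)/2 × 1 = 2.085
  [9→11]: (1.66+0.73)/2 × 2 = 2.39
  Sum = 153.77 mg/L·hr
oral solution tail: 0.73/0.413 = 1.768; AUC_ev,0→∞ = 153.77 + 1.768 = 155.538 mg/L·hr
F = (AUC_ev/D_ev)/(AUC_iv/D_iv) = (155.538/75)/(187.1425/50) = 2.07384/3.74285 = 0.5541

F = 0.554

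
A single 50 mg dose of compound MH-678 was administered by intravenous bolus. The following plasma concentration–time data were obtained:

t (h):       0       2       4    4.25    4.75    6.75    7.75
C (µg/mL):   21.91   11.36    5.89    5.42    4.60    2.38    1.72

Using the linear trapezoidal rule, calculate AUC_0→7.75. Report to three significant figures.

Trapezoidal AUC_0→7.75:
  [0→2]: (21.91+11.36)/2 × 2 = 33.27
  [2→4]: (11.36+5.89)/2 × 2 = 17.25
  [4→4.25]: (5.89+5.42)/2 × 0.25 = 1.41375
  [4.25→4.75]: (5.42+4.60)/2 × 0.5 = 2.505
  [4.75→6.75]: (4.60+2.38)/2 × 2 = 6.98
  [6.75→7.75]: (2.38+1.72)/2 × 1 = 2.05
  Sum = 63.46875 µg/mL·h

AUC = 63.5 µg/mL·h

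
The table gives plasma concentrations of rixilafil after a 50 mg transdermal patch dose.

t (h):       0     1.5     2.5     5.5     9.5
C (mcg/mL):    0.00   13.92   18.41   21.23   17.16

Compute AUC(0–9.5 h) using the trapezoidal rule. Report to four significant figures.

AUC = 162.8 mcg/mL·h

Trapezoidal AUC_0→9.5:
  [0→1.5]: (0.00+13.92)/2 × 1.5 = 10.44
  [1.5→2.5]: (13.92+18.41)/2 × 1 = 16.165
  [2.5→5.5]: (18.41+21.23)/2 × 3 = 59.46
  [5.5→9.5]: (21.23+17.16)/2 × 4 = 76.78
  Sum = 162.845 mcg/mL·h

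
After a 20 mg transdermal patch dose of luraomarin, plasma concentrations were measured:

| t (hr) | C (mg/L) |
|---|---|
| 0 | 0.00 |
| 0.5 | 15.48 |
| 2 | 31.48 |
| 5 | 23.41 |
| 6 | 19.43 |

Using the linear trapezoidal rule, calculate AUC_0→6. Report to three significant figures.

Trapezoidal AUC_0→6:
  [0→0.5]: (0.00+15.48)/2 × 0.5 = 3.87
  [0.5→2]: (15.48+31.48)/2 × 1.5 = 35.22
  [2→5]: (31.48+23.41)/2 × 3 = 82.335
  [5→6]: (23.41+19.43)/2 × 1 = 21.42
  Sum = 142.845 mg/L·hr

AUC = 143 mg/L·hr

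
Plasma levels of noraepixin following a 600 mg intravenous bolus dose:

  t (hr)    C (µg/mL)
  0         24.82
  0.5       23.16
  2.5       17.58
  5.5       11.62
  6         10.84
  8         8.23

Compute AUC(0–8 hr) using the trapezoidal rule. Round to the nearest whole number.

Trapezoidal AUC_0→8:
  [0→0.5]: (24.82+23.16)/2 × 0.5 = 11.995
  [0.5→2.5]: (23.16+17.58)/2 × 2 = 40.74
  [2.5→5.5]: (17.58+11.62)/2 × 3 = 43.8
  [5.5→6]: (11.62+10.84)/2 × 0.5 = 5.615
  [6→8]: (10.84+8.23)/2 × 2 = 19.07
  Sum = 121.22 µg/mL·hr

AUC = 121 µg/mL·hr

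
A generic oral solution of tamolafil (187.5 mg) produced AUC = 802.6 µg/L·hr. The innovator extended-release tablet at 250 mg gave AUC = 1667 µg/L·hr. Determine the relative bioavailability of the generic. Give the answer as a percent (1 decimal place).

F_rel = 64.2%

F_rel = (AUC_test/D_test) / (AUC_ref/D_ref)
      = (802.6/187.5) / (1667/250)
      = 4.28053 / 6.668 = 0.6420 = 64.20%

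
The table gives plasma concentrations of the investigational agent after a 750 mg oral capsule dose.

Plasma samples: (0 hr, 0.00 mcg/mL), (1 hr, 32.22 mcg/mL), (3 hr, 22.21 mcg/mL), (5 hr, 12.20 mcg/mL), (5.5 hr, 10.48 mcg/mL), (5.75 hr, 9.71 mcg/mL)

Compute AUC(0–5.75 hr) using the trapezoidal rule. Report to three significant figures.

AUC = 113 mcg/mL·hr

Trapezoidal AUC_0→5.75:
  [0→1]: (0.00+32.22)/2 × 1 = 16.11
  [1→3]: (32.22+22.21)/2 × 2 = 54.43
  [3→5]: (22.21+12.20)/2 × 2 = 34.41
  [5→5.5]: (12.20+10.48)/2 × 0.5 = 5.67
  [5.5→5.75]: (10.48+9.71)/2 × 0.25 = 2.52375
  Sum = 113.14375 mcg/mL·hr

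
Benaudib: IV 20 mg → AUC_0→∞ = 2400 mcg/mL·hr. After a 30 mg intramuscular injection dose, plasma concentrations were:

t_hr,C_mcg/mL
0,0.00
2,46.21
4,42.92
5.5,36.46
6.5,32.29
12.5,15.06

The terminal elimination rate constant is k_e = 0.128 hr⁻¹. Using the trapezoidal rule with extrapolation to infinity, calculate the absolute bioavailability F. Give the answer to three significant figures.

F = 0.136

Trapezoidal AUC_0→12.5 (intramuscular injection):
  [0→2]: (0.00+46.21)/2 × 2 = 46.21
  [2→4]: (46.21+42.92)/2 × 2 = 89.13
  [4→5.5]: (42.92+36.46)/2 × 1.5 = 59.535
  [5.5→6.5]: (36.46+32.29)/2 × 1 = 34.375
  [6.5→12.5]: (32.29+15.06)/2 × 6 = 142.05
  Sum = 371.3 mcg/mL·hr
Tail: C_last/k_e = 15.06/0.128 = 117.656
AUC_0→∞ (intramuscular injection) = 371.3 + 117.656 = 488.956 mcg/mL·hr
F = (AUC_ev/D_ev)/(AUC_iv/D_iv) = (488.956/30)/(2400/20) = 16.2985/120 = 0.1358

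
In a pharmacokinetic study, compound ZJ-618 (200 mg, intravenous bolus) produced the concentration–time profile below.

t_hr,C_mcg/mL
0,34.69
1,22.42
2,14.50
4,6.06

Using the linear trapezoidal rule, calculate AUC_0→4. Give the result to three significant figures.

AUC = 67.6 mcg/mL·hr

Trapezoidal AUC_0→4:
  [0→1]: (34.69+22.42)/2 × 1 = 28.555
  [1→2]: (22.42+14.50)/2 × 1 = 18.46
  [2→4]: (14.50+6.06)/2 × 2 = 20.56
  Sum = 67.575 mcg/mL·hr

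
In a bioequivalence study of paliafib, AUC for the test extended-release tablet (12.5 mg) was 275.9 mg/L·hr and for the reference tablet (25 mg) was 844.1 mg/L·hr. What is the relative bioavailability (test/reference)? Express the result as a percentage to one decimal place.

F_rel = (AUC_test/D_test) / (AUC_ref/D_ref)
      = (275.9/12.5) / (844.1/25)
      = 22.072 / 33.764 = 0.6537 = 65.37%

F_rel = 65.4%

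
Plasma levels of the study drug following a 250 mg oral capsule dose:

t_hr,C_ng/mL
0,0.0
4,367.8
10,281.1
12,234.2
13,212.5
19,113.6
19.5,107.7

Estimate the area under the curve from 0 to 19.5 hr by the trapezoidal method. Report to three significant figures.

Trapezoidal AUC_0→19.5:
  [0→4]: (0.0+367.8)/2 × 4 = 735.6
  [4→10]: (367.8+281.1)/2 × 6 = 1946.7
  [10→12]: (281.1+234.2)/2 × 2 = 515.3
  [12→13]: (234.2+212.5)/2 × 1 = 223.35
  [13→19]: (212.5+113.6)/2 × 6 = 978.3
  [19→19.5]: (113.6+107.7)/2 × 0.5 = 55.325
  Sum = 4454.575 ng/mL·hr

AUC = 4450 ng/mL·hr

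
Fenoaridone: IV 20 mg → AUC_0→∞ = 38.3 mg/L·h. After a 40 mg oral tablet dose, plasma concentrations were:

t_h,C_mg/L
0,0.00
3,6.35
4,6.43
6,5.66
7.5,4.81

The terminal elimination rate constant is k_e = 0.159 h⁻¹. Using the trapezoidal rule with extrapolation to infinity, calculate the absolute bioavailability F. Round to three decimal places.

F = 0.863

Trapezoidal AUC_0→7.5 (oral tablet):
  [0→3]: (0.00+6.35)/2 × 3 = 9.525
  [3→4]: (6.35+6.43)/2 × 1 = 6.39
  [4→6]: (6.43+5.66)/2 × 2 = 12.09
  [6→7.5]: (5.66+4.81)/2 × 1.5 = 7.8525
  Sum = 35.8575 mg/L·h
Tail: C_last/k_e = 4.81/0.159 = 30.252
AUC_0→∞ (oral tablet) = 35.8575 + 30.252 = 66.1095 mg/L·h
F = (AUC_ev/D_ev)/(AUC_iv/D_iv) = (66.1095/40)/(38.3/20) = 1.6527375/1.915 = 0.8630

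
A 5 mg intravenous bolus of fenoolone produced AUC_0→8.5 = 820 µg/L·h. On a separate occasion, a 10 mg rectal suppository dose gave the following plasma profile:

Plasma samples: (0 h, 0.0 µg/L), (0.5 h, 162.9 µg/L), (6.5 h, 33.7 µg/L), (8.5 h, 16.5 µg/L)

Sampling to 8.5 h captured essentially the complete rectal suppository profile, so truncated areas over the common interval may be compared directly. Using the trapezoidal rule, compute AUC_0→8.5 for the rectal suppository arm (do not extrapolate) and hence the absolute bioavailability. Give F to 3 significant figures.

F = 0.415

Trapezoidal AUC_0→8.5 (rectal suppository):
  [0→0.5]: (0.0+162.9)/2 × 0.5 = 40.725
  [0.5→6.5]: (162.9+33.7)/2 × 6 = 589.8
  [6.5→8.5]: (33.7+16.5)/2 × 2 = 50.2
  Sum = 680.725 µg/L·h
F = (AUC_ev/D_ev)/(AUC_iv/D_iv) = (680.725/10)/(820/5) = 68.0725/164 = 0.4151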